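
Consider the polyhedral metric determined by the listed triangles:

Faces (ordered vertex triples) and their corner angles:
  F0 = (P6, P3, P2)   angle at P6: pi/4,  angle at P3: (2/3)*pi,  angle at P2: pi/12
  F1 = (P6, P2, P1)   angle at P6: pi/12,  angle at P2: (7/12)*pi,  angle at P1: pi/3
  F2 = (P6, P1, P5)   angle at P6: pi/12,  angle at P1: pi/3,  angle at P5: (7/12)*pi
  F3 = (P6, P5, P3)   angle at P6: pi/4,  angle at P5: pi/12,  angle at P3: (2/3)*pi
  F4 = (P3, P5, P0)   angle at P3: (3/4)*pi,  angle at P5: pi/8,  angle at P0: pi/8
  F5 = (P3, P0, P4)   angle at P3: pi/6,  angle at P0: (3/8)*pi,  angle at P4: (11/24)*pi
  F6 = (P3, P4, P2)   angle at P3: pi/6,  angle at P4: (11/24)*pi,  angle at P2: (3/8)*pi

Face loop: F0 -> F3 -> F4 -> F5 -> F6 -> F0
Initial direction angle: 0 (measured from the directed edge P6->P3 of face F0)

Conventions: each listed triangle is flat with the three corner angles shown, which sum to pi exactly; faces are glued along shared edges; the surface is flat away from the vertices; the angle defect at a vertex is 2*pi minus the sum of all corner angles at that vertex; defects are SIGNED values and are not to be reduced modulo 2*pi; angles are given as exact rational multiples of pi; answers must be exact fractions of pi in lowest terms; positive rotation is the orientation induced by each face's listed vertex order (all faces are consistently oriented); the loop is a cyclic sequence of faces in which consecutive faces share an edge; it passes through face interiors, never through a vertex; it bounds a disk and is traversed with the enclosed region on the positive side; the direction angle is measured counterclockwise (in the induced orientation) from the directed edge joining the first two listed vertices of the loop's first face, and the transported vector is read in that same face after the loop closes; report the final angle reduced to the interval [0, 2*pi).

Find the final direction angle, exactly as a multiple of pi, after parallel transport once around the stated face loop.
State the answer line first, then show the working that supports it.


Answer: final direction angle = (19/12)*pi

enclosed vertex P3: corner angles sum to (29/12)*pi, defect = 2*pi - (29/12)*pi = (-5/12)*pi
by Gauss-Bonnet the loop rotates the vector by the enclosed defect sum (positive orientation, mod 2*pi)
final angle = 0 - (5/12)*pi = (19/12)*pi (mod 2*pi)


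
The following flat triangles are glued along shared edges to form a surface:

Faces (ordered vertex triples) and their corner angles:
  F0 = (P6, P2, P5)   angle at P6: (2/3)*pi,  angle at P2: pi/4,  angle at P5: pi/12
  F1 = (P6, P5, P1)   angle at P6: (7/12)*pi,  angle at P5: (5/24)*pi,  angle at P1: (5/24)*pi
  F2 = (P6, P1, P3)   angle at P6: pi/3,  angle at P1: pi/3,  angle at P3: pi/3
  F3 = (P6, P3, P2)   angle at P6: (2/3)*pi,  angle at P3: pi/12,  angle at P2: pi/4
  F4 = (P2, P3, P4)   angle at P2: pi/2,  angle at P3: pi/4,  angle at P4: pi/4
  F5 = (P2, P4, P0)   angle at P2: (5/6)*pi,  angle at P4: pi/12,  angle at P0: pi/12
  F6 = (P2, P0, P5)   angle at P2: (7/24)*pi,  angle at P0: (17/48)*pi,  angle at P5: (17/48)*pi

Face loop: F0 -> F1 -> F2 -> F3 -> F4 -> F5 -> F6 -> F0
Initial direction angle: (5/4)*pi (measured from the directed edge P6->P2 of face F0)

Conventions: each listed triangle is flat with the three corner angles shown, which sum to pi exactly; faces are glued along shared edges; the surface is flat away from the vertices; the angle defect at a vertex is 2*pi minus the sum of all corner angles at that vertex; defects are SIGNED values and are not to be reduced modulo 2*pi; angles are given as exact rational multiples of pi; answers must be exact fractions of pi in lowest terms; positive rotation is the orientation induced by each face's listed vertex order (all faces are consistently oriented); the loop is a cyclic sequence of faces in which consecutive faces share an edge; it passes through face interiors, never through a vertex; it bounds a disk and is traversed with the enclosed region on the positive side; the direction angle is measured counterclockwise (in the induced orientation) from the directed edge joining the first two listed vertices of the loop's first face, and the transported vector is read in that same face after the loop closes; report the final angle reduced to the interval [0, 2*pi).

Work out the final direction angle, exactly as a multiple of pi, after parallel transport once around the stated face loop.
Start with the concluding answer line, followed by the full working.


Answer: final direction angle = (7/8)*pi

enclosed vertex P2: corner angles sum to (17/8)*pi, defect = 2*pi - (17/8)*pi = -pi/8
enclosed vertex P6: corner angles sum to (9/4)*pi, defect = 2*pi - (9/4)*pi = -pi/4
adding the enclosed defects to the starting angle (mod 2*pi, induced orientation) gives the holonomy
final angle = (5/4)*pi - (3/8)*pi = (7/8)*pi (mod 2*pi)


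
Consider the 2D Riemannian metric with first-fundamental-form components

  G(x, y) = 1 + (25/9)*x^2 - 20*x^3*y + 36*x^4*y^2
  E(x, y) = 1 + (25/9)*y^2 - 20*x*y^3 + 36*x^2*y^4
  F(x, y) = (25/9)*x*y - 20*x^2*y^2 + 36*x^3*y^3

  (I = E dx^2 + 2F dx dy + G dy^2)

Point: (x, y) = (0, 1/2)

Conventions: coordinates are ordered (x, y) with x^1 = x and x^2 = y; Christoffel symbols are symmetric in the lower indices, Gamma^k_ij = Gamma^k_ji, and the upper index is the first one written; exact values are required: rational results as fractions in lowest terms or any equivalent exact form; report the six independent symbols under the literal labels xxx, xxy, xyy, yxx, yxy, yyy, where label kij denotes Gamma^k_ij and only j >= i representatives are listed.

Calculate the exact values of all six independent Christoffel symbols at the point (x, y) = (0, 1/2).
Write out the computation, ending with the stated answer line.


E = 61/36, F = 0, G = 1 at the point
E_x = -5/2, E_y = 25/9, F_x = 25/18, F_y = 0, G_x = 0, G_y = 0
EG - F^2 = 61/36;  g^inv = (36/61) * [[1, 0], [0, 61/36]]
first-kind symbols [ij,l] = (1/2)(d_i g_jl + d_j g_il - d_l g_ij): [xx,x] = E_x/2 = -5/4, [xx,y] = F_x - E_y/2 = 0, [xy,x] = E_y/2 = 25/18, [xy,y] = G_x/2 = 0, [yy,x] = F_y - G_x/2 = 0, [yy,y] = G_y/2 = 0
Gamma^x_ij = (G*[ij,x] - F*[ij,y])/(EG - F^2), Gamma^y_ij = (E*[ij,y] - F*[ij,x])/(EG - F^2)

Answer: Gamma_xxx = -45/61, Gamma_xxy = 50/61, Gamma_xyy = 0, Gamma_yxx = 0, Gamma_yxy = 0, Gamma_yyy = 0


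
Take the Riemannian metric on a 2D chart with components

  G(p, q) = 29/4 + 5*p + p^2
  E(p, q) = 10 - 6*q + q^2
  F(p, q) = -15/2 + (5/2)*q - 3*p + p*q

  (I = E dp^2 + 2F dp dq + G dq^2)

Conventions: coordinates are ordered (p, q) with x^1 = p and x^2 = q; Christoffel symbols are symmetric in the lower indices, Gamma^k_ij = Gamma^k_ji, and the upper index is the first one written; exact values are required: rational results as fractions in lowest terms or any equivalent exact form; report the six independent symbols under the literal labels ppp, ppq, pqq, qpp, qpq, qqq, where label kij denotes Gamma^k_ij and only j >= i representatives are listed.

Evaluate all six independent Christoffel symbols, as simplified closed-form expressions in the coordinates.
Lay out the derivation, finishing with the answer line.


E = 10 - 6*q + q^2; F = -15/2 + (5/2)*q - 3*p + p*q; G = 29/4 + 5*p + p^2
Gamma^k_ij = (1/2) g^{kl} (d_i g_jl + d_j g_il - d_l g_ij), with g^inv = (1/(EG-F^2)) [[G, -F], [-F, E]]
first partials: E_p = 0, E_q = -6 + 2*q, F_p = -3 + q, F_q = 5/2 + p, G_p = 5 + 2*p, G_q = 0
D = EG - F^2 = 65/4 - 6*q + 5*p + q^2 + p^2
expanded: Gamma^p_pp = (G E_p - 2F F_p + F E_q)/(2D), Gamma^p_pq = (G E_q - F G_p)/(2D), Gamma^p_qq = (2G F_q - G G_p - F G_q)/(2D), Gamma^q_pp = (2E F_p - E E_q - F E_p)/(2D), Gamma^q_pq = (E G_p - F E_q)/(2D), Gamma^q_qq = (E G_q - 2F F_q + F G_p)/(2D); substitute and cancel common factors

Answer: Gamma_ppp = 0, Gamma_ppq = (4*q - 12)/(4*p^2 + 20*p + 4*q^2 - 24*q + 65), Gamma_pqq = 0, Gamma_qpp = 0, Gamma_qpq = (4*p + 10)/(4*p^2 + 20*p + 4*q^2 - 24*q + 65), Gamma_qqq = 0


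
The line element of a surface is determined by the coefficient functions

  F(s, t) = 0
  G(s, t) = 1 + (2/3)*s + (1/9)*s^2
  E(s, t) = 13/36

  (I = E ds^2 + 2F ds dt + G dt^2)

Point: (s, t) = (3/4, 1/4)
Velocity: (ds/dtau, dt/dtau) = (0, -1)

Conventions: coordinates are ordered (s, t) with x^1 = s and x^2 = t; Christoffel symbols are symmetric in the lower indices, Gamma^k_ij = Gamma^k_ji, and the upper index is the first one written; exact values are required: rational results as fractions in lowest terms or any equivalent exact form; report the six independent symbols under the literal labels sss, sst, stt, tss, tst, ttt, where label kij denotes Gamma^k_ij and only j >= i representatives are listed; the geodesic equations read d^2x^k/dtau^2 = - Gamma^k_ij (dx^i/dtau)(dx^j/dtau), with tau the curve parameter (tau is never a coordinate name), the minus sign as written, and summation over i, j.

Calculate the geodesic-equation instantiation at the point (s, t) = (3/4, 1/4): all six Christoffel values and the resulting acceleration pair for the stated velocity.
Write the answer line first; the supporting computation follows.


Answer: Gamma_sss = 0, Gamma_sst = 0, Gamma_stt = -15/13, Gamma_tss = 0, Gamma_tst = 4/15, Gamma_ttt = 0; accelerations (d^2s/dtau^2, d^2t/dtau^2) = (15/13, 0)

E = 13/36, F = 0, G = 25/16 at the point
E_s = 0, E_t = 0, F_s = 0, F_t = 0, G_s = 5/6, G_t = 0
EG - F^2 = 325/576;  g^inv = (576/325) * [[25/16, 0], [0, 13/36]]
first-kind symbols [ij,l] = (1/2)(d_i g_jl + d_j g_il - d_l g_ij): [ss,s] = E_s/2 = 0, [ss,t] = F_s - E_t/2 = 0, [st,s] = E_t/2 = 0, [st,t] = G_s/2 = 5/12, [tt,s] = F_t - G_s/2 = -5/12, [tt,t] = G_t/2 = 0
Gamma^s_ij = (G*[ij,s] - F*[ij,t])/(EG - F^2), Gamma^t_ij = (E*[ij,t] - F*[ij,s])/(EG - F^2)
Gamma_sss = 0, Gamma_sst = 0, Gamma_stt = -15/13, Gamma_tss = 0, Gamma_tst = 4/15, Gamma_ttt = 0
d^2s/dtau^2 = -(Gamma_sss*(0)^2 + 2*Gamma_sst*(0)*(-1) + Gamma_stt*(-1)^2) = 15/13
d^2t/dtau^2 = -(Gamma_tss*(0)^2 + 2*Gamma_tst*(0)*(-1) + Gamma_ttt*(-1)^2) = 0


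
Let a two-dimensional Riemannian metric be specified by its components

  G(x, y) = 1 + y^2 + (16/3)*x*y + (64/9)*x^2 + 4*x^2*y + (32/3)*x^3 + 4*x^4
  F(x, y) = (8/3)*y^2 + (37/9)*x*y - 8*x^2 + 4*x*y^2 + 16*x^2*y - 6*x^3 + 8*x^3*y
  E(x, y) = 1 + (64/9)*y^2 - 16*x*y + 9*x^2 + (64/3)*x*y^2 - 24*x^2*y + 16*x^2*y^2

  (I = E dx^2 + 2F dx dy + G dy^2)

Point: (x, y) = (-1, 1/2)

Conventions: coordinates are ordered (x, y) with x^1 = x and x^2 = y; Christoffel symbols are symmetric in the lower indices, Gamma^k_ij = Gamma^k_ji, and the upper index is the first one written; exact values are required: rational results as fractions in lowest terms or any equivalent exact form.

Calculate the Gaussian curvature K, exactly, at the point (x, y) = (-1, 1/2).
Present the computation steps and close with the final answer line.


E = 58/9, F = -7/18, G = 37/36, EG - F^2 = 233/36 at the point
E_x = -14/3, E_y = -56/9, F_x = -53/18, F_y = 23/9, G_x = 4/9, G_y = -1/3
E_yy = 32/9, F_xy = 1/9, G_xx = 20/9
Evaluate Brioschi's two determinant matrices M1, M2 and divide by (EG - F^2)^2.
M1 = [[-E_yy/2 + F_xy - G_xx/2, E_x/2, F_x - E_y/2], [F_y - G_x/2, E, F], [G_y/2, F, G]] = [[-25/9, -7/3, 1/6], [7/3, 58/9, -7/18], [-1/6, -7/18, 37/36]]; det M1 = -1013/81
M2 = [[0, E_y/2, G_x/2], [E_y/2, E, F], [G_x/2, F, G]] = [[0, -28/9, 2/9], [-28/9, 58/9, -7/18], [2/9, -7/18, 37/36]]; det M2 = -788/81
det M1 - det M2 = -25/9; K = -25/9 / (233/36)^2 = -3600/54289

Answer: K = -3600/54289


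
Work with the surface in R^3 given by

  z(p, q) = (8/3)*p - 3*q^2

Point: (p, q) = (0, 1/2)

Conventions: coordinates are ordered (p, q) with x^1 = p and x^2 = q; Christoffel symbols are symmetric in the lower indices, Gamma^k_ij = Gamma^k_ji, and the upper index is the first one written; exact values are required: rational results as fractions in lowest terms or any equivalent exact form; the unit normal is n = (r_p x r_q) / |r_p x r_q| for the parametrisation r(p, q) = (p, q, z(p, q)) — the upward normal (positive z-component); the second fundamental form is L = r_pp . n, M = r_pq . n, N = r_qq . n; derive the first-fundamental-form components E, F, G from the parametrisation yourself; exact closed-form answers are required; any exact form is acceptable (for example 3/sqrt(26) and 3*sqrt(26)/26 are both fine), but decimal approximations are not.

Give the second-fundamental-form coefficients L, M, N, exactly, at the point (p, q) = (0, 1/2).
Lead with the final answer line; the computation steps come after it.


Answer: L = 0, M = 0, N = -9*sqrt(154)/77

z_p = 8/3, z_q = -3, z_pp = 0, z_pq = 0, z_qq = -6
E = 73/9, F = -8, G = 10; answer radicand W^2 = 154/9
unnormalised second-form numerators: l = 0, m = 0, n = -6; L = l/sqrt(154/9), and similarly M = m/sqrt(W^2), N = n/sqrt(W^2)


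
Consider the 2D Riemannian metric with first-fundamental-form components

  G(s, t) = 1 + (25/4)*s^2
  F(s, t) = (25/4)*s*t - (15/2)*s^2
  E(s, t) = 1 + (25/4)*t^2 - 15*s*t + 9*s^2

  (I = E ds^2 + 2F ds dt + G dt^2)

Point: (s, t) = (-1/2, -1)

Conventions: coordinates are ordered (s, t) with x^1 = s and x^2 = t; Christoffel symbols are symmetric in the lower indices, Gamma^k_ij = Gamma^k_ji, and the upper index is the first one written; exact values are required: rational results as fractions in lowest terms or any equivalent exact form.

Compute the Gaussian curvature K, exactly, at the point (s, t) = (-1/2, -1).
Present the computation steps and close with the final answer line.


E = 2, F = 5/4, G = 41/16, EG - F^2 = 57/16 at the point
E_s = 6, E_t = -5, F_s = 5/4, F_t = -25/8, G_s = -25/4, G_t = 0
E_tt = 25/2, F_st = 25/4, G_ss = 25/2
Evaluate Brioschi's two determinant matrices M1, M2 and divide by (EG - F^2)^2.
M1 = [[-E_tt/2 + F_st - G_ss/2, E_s/2, F_s - E_t/2], [F_t - G_s/2, E, F], [G_t/2, F, G]] = [[-25/4, 3, 15/4], [0, 2, 5/4], [0, 5/4, 41/16]]; det M1 = -1425/64
M2 = [[0, E_t/2, G_s/2], [E_t/2, E, F], [G_s/2, F, G]] = [[0, -5/2, -25/8], [-5/2, 2, 5/4], [-25/8, 5/4, 41/16]]; det M2 = -1025/64
det M1 - det M2 = -25/4; K = -25/4 / (57/16)^2 = -1600/3249

Answer: K = -1600/3249


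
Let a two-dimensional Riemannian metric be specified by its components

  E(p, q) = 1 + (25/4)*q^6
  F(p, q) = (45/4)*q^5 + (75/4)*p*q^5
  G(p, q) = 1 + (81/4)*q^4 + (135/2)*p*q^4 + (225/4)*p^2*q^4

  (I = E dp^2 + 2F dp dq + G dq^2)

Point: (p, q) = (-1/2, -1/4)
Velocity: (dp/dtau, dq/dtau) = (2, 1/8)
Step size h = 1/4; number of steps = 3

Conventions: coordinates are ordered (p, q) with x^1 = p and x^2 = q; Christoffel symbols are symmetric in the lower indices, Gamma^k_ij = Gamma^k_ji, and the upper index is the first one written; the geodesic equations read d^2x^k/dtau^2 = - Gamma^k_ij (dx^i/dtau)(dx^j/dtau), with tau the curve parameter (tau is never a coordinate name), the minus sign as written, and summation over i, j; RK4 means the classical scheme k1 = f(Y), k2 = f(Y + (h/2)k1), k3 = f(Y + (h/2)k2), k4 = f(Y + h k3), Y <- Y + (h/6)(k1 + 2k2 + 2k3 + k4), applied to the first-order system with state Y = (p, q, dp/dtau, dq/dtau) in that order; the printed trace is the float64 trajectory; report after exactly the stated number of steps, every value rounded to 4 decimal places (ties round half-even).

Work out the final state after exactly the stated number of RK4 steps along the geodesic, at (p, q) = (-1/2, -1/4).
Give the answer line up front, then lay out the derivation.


Answer: p = 1.0012, q = -0.1631, dp/dtau = 2.0023, dq/dtau = 0.1079

f(Y) = (dp/dtau, dq/dtau, -Gamma^p_ij Y'^i Y'^j, -Gamma^q_ij Y'^i Y'^j) with the Gammas evaluated at the stage position; h = 0.250000; intermediate values shown to 6 dp
step 0: p = -0.5000, q = -0.2500, dp/dtau = 2.0000, dq/dtau = 0.1250
step 1:
  k1: at (p, q) = (-0.500000, -0.250000), (dp/dtau, dq/dtau) = (2.000000, 0.125000); Gamma_ppp = 0.000000, Gamma_ppq = -0.018243, Gamma_pqq = 0.014594, Gamma_qpp = 0.000000, Gamma_qpq = 0.021891, Gamma_qqq = -0.017513; k1 = (2.000000, 0.125000, 0.008893, -0.010672)
  k2: at (p, q) = (-0.250000, -0.234375), (dp/dtau, dq/dtau) = (2.001112, 0.123666); Gamma_ppp = 0.000000, Gamma_ppq = -0.012977, Gamma_pqq = 0.038758, Gamma_qpp = 0.000000, Gamma_qpq = 0.058138, Gamma_qqq = -0.173638; k2 = (2.001112, 0.123666, 0.005830, -0.026119)
  k3: at (p, q) = (-0.249861, -0.234542), (dp/dtau, dq/dtau) = (2.000729, 0.121735); Gamma_ppp = 0.000000, Gamma_ppq = -0.013022, Gamma_pqq = 0.038881, Gamma_qpp = 0.000000, Gamma_qpq = 0.058322, Gamma_qqq = -0.174133; k3 = (2.000729, 0.121735, 0.005767, -0.025829)
  k4: at (p, q) = (0.000182, -0.219566), (dp/dtau, dq/dtau) = (2.001442, 0.118543); Gamma_ppp = 0.000000, Gamma_ppq = -0.009132, Gamma_pqq = 0.049923, Gamma_qpp = 0.000000, Gamma_qpq = 0.074885, Gamma_qqq = -0.409393; k4 = (2.001442, 0.118543, 0.003632, -0.029781)
  Y <- Y + (h/6)(k1 + 2k2 + 2k3 + k4): p = 0.0002, q = -0.2194, dp/dtau = 2.0015, dq/dtau = 0.1190
step 2:
  k1: at (p, q) = (0.000213, -0.219402), (dp/dtau, dq/dtau) = (2.001488, 0.118985); Gamma_ppp = 0.000000, Gamma_ppq = -0.009099, Gamma_pqq = 0.049783, Gamma_qpp = 0.000000, Gamma_qpq = 0.074675, Gamma_qqq = -0.408573; k1 = (2.001488, 0.118985, 0.003629, -0.029783)
  k2: at (p, q) = (0.250399, -0.204529), (dp/dtau, dq/dtau) = (2.001942, 0.115263); Gamma_ppp = 0.000000, Gamma_ppq = -0.006262, Gamma_pqq = 0.052074, Gamma_qpp = 0.000000, Gamma_qpq = 0.078112, Gamma_qqq = -0.649552; k2 = (2.001942, 0.115263, 0.002198, -0.027419)
  k3: at (p, q) = (0.250456, -0.204994), (dp/dtau, dq/dtau) = (2.001763, 0.115558); Gamma_ppp = 0.000000, Gamma_ppq = -0.006330, Gamma_pqq = 0.052521, Gamma_qpp = 0.000000, Gamma_qpq = 0.078781, Gamma_qqq = -0.653677; k3 = (2.001763, 0.115558, 0.002227, -0.027718)
  k4: at (p, q) = (0.500654, -0.190513), (dp/dtau, dq/dtau) = (2.002045, 0.112056); Gamma_ppp = 0.000000, Gamma_ppq = -0.004317, Gamma_pqq = 0.049880, Gamma_qpp = 0.000000, Gamma_qpq = 0.074820, Gamma_qqq = -0.864517; k4 = (2.002045, 0.112056, 0.001311, -0.022715)
  Y <- Y + (h/6)(k1 + 2k2 + 2k3 + k4): p = 0.5007, q = -0.1905, dp/dtau = 2.0021, dq/dtau = 0.1122
step 3:
  k1: at (p, q) = (0.500669, -0.190541), (dp/dtau, dq/dtau) = (2.002063, 0.112203); Gamma_ppp = 0.000000, Gamma_ppq = -0.004320, Gamma_pqq = 0.049907, Gamma_qpp = 0.000000, Gamma_qpq = 0.074861, Gamma_qqq = -0.864875; k1 = (2.002063, 0.112203, 0.001312, -0.022745)
  k2: at (p, q) = (0.750927, -0.176515), (dp/dtau, dq/dtau) = (2.002227, 0.109360); Gamma_ppp = 0.000000, Gamma_ppq = -0.002921, Gamma_pqq = 0.044716, Gamma_qpp = 0.000000, Gamma_qpq = 0.067073, Gamma_qqq = -1.026667; k2 = (2.002227, 0.109360, 0.000745, -0.017095)
  k3: at (p, q) = (0.750948, -0.176870), (dp/dtau, dq/dtau) = (2.002156, 0.110066); Gamma_ppp = 0.000000, Gamma_ppq = -0.002949, Gamma_pqq = 0.045044, Gamma_qpp = 0.000000, Gamma_qpq = 0.067566, Gamma_qqq = -1.032152; k3 = (2.002156, 0.110066, 0.000754, -0.017275)
  k4: at (p, q) = (1.001208, -0.163024), (dp/dtau, dq/dtau) = (2.002251, 0.107885); Gamma_ppp = 0.000000, Gamma_ppq = -0.001959, Gamma_pqq = 0.038487, Gamma_qpp = 0.000000, Gamma_qpq = 0.057730, Gamma_qqq = -1.134038; k4 = (2.002251, 0.107885, 0.000398, -0.011742)
  Y <- Y + (h/6)(k1 + 2k2 + 2k3 + k4): p = 1.0012, q = -0.1631, dp/dtau = 2.0023, dq/dtau = 0.1079


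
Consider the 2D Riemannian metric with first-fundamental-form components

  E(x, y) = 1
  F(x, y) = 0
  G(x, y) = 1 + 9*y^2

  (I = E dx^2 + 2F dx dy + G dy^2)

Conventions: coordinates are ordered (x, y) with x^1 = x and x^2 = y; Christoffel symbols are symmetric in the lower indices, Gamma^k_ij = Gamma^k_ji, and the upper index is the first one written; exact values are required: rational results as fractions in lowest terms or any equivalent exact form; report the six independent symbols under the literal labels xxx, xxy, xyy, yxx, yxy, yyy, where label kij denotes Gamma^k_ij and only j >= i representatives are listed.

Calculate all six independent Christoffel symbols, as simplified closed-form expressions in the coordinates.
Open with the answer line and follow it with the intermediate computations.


Answer: Gamma_xxx = 0, Gamma_xxy = 0, Gamma_xyy = 0, Gamma_yxx = 0, Gamma_yxy = 0, Gamma_yyy = 9*y/(9*y^2 + 1)

E = 1; F = 0; G = 1 + 9*y^2
Gamma^k_ij = (1/2) g^{kl} (d_i g_jl + d_j g_il - d_l g_ij), with g^inv = (1/(EG-F^2)) [[G, -F], [-F, E]]
first partials: E_x = 0, E_y = 0, F_x = 0, F_y = 0, G_x = 0, G_y = 18*y
D = EG - F^2 = 1 + 9*y^2
expanded: Gamma^x_xx = (G E_x - 2F F_x + F E_y)/(2D), Gamma^x_xy = (G E_y - F G_x)/(2D), Gamma^x_yy = (2G F_y - G G_x - F G_y)/(2D), Gamma^y_xx = (2E F_x - E E_y - F E_x)/(2D), Gamma^y_xy = (E G_x - F E_y)/(2D), Gamma^y_yy = (E G_y - 2F F_y + F G_x)/(2D); substitute and cancel common factors


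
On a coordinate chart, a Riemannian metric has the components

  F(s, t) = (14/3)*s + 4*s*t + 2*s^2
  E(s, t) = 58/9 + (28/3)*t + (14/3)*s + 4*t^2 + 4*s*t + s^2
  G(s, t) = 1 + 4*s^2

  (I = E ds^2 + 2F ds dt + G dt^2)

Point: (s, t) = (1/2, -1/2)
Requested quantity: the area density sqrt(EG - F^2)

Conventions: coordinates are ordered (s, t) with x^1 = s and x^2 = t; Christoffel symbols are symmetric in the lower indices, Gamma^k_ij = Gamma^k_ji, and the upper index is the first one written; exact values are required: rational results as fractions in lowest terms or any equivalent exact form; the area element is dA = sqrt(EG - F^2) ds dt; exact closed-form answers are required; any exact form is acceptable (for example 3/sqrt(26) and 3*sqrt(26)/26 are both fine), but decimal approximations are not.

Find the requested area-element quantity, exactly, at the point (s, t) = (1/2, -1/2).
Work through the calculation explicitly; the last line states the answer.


E = 157/36, F = 11/6, G = 2; EG - F^2 = 193/36

Answer: sqrt(EG - F^2) = sqrt(193)/6


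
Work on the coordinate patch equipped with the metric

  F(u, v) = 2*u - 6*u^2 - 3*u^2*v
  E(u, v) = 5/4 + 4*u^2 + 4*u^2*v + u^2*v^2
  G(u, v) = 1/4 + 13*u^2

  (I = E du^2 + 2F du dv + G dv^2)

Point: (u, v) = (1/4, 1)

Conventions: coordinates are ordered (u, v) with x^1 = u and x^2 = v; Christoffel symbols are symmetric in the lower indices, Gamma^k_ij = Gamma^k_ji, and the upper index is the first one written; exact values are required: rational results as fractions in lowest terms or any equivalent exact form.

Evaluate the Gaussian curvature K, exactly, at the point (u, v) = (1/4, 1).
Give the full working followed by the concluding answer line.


E = 29/16, F = -1/16, G = 17/16, EG - F^2 = 123/64 at the point
E_u = 9/2, E_v = 3/8, F_u = -5/2, F_v = -3/16, G_u = 13/2, G_v = 0
E_vv = 1/8, F_uv = -3/2, G_uu = 26
By Brioschi, K is (det M1 - det M2) divided by (EG - F^2) squared.
M1 = [[-E_vv/2 + F_uv - G_uu/2, E_u/2, F_u - E_v/2], [F_v - G_u/2, E, F], [G_v/2, F, G]] = [[-233/16, 9/4, -43/16], [-55/16, 29/16, -1/16], [0, -1/16, 17/16]]; det M1 = -83341/4096
M2 = [[0, E_v/2, G_u/2], [E_v/2, E, F], [G_u/2, F, G]] = [[0, 3/16, 13/4], [3/16, 29/16, -1/16], [13/4, -1/16, 17/16]]; det M2 = -78881/4096
det M1 - det M2 = -1115/1024; K = -1115/1024 / (123/64)^2 = -4460/15129

Answer: K = -4460/15129


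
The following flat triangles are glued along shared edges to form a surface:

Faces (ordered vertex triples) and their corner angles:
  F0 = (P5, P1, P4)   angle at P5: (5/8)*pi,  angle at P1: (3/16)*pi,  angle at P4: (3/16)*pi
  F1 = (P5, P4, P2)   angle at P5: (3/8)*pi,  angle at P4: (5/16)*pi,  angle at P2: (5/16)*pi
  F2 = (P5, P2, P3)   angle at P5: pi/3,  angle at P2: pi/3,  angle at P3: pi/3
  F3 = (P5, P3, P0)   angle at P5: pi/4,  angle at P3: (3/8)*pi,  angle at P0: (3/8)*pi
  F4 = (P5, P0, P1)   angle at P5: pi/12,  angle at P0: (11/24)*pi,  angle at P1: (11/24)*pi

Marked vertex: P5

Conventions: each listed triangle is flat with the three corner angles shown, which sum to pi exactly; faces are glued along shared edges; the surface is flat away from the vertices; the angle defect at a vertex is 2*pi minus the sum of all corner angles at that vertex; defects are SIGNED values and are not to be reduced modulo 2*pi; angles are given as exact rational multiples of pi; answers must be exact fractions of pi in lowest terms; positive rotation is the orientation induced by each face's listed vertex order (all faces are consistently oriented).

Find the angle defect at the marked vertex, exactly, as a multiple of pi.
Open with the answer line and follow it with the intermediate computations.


Answer: defect(P5) = pi/3

Sum of corner angles at P5: (5/3)*pi
defect = 2*pi - (5/3)*pi


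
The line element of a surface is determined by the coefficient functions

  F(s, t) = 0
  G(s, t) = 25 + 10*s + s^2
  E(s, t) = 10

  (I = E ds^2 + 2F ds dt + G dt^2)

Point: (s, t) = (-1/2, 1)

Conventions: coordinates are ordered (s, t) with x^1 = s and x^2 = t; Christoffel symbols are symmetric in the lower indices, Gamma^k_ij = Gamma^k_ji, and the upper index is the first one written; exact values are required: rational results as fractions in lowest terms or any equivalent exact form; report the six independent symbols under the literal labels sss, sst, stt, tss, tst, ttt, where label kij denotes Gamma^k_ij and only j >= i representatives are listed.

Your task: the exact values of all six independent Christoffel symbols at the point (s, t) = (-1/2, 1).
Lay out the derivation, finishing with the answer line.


E = 10, F = 0, G = 81/4 at the point
E_s = 0, E_t = 0, F_s = 0, F_t = 0, G_s = 9, G_t = 0
EG - F^2 = 405/2;  g^inv = (2/405) * [[81/4, 0], [0, 10]]
first-kind symbols [ij,l] = (1/2)(d_i g_jl + d_j g_il - d_l g_ij): [ss,s] = E_s/2 = 0, [ss,t] = F_s - E_t/2 = 0, [st,s] = E_t/2 = 0, [st,t] = G_s/2 = 9/2, [tt,s] = F_t - G_s/2 = -9/2, [tt,t] = G_t/2 = 0
Gamma^s_ij = (G*[ij,s] - F*[ij,t])/(EG - F^2), Gamma^t_ij = (E*[ij,t] - F*[ij,s])/(EG - F^2)

Answer: Gamma_sss = 0, Gamma_sst = 0, Gamma_stt = -9/20, Gamma_tss = 0, Gamma_tst = 2/9, Gamma_ttt = 0


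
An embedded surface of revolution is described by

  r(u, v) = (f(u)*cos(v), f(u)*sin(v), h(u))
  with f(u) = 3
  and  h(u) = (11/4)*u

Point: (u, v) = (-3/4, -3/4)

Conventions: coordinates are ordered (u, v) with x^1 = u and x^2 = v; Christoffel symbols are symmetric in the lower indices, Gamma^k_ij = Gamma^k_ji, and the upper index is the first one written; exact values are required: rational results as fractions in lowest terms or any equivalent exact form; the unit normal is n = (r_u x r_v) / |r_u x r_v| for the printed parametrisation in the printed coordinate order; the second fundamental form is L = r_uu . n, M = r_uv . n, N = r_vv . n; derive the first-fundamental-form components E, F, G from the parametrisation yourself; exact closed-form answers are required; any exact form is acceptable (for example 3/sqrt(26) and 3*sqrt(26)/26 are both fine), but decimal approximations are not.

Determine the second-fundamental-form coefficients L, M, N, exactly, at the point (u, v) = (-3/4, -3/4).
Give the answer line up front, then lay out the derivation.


Answer: L = 0, M = 0, N = 3

f = 3, f' = 0, f'' = 0, h' = 11/4, h'' = 0
E = 121/16, F = 0, G = 9; answer radicand W^2 = 121/16
unnormalised second-form numerators: l = 0, m = 0, n = 33/4; L = l/sqrt(121/16), and similarly M = m/sqrt(W^2), N = n/sqrt(W^2)


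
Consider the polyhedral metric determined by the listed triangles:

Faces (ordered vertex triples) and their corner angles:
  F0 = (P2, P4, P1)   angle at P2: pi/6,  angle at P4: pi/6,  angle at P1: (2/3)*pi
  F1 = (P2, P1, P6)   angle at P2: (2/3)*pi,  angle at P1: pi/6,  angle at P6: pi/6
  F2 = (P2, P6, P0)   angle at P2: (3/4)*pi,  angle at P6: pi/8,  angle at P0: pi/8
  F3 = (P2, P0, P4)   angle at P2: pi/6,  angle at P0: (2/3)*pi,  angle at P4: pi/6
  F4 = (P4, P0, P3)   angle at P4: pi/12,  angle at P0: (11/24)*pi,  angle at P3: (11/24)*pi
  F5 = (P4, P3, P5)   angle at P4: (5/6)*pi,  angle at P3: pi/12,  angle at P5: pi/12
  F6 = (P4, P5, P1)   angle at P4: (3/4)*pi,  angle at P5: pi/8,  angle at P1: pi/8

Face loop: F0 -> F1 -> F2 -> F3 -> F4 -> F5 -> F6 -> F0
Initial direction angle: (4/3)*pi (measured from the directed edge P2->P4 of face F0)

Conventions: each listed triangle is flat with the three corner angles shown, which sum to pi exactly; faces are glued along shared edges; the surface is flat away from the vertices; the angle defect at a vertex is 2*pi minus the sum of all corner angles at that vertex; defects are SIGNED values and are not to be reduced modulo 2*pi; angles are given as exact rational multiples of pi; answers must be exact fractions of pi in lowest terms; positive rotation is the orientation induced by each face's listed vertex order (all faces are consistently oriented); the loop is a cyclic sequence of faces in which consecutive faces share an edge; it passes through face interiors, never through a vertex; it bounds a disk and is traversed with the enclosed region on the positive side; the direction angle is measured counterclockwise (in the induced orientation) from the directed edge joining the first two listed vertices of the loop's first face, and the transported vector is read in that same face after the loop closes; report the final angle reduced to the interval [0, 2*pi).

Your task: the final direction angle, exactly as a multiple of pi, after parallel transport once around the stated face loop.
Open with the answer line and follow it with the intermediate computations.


Answer: final direction angle = (19/12)*pi

enclosed vertex P2: corner angles sum to (7/4)*pi, defect = 2*pi - (7/4)*pi = pi/4
enclosed vertex P4: corner angles sum to 2*pi, defect = 2*pi - 2*pi = 0
final direction = starting direction + enclosed defect total, reduced mod 2*pi (induced orientation)
final angle = (4/3)*pi + pi/4 = (19/12)*pi (mod 2*pi)


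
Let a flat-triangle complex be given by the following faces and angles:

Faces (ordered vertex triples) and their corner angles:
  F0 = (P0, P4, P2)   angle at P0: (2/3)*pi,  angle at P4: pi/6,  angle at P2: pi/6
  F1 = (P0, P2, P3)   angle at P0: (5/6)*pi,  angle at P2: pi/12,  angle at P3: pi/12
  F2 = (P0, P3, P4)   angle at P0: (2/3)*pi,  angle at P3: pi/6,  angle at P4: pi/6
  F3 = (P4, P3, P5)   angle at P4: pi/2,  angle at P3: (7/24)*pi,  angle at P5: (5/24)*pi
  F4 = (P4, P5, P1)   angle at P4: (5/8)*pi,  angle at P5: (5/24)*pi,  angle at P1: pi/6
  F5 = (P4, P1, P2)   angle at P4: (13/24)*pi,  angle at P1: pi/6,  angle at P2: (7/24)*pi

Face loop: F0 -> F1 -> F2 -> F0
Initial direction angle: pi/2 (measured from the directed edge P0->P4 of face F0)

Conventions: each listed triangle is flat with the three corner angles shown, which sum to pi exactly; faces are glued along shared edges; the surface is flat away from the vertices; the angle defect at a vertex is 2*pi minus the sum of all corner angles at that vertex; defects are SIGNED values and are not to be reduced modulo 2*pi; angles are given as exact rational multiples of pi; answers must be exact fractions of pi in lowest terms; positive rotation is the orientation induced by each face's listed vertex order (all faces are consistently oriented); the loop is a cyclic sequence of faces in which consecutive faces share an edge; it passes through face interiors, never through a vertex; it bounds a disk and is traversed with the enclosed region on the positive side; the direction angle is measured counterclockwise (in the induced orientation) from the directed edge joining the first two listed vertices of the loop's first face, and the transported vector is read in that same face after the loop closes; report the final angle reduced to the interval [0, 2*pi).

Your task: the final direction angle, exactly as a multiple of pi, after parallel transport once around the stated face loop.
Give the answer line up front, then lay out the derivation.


Answer: final direction angle = pi/3

enclosed vertex P0: corner angles sum to (13/6)*pi, defect = 2*pi - (13/6)*pi = -pi/6
by Gauss-Bonnet the loop rotates the vector by the enclosed defect sum (positive orientation, mod 2*pi)
final angle = pi/2 - pi/6 = pi/3 (mod 2*pi)


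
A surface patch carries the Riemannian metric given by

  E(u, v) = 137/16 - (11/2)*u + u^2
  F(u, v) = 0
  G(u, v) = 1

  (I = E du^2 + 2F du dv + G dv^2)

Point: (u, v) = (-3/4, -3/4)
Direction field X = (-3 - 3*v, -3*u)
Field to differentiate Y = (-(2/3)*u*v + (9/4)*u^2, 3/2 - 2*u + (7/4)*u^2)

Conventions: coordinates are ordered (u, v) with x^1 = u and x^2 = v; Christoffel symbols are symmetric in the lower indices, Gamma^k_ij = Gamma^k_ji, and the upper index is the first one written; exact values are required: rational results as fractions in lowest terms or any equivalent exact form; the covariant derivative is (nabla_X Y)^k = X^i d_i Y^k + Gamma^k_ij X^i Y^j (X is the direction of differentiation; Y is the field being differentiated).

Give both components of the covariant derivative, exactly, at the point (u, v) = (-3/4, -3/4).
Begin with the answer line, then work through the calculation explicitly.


Answer: (nabla_X Y)^u = 23457/6784, (nabla_X Y)^v = 111/32

E = 53/4, F = 0, G = 1 at the point
E_u = -7, E_v = 0, F_u = 0, F_v = 0, G_u = 0, G_v = 0
EG - F^2 = 53/4;  g^inv = (4/53) * [[1, 0], [0, 53/4]]
first-kind symbols [ij,l] = (1/2)(d_i g_jl + d_j g_il - d_l g_ij): [uu,u] = E_u/2 = -7/2, [uu,v] = F_u - E_v/2 = 0, [uv,u] = E_v/2 = 0, [uv,v] = G_u/2 = 0, [vv,u] = F_v - G_u/2 = 0, [vv,v] = G_v/2 = 0
Gamma^u_ij = (G*[ij,u] - F*[ij,v])/(EG - F^2), Gamma^v_ij = (E*[ij,v] - F*[ij,u])/(EG - F^2)
Gamma_uuu = -14/53, Gamma_uuv = 0, Gamma_uvv = 0, Gamma_vuu = 0, Gamma_vuv = 0, Gamma_vvv = 0
X = (-3/4, 9/4), Y = (57/64, 255/64) at the point


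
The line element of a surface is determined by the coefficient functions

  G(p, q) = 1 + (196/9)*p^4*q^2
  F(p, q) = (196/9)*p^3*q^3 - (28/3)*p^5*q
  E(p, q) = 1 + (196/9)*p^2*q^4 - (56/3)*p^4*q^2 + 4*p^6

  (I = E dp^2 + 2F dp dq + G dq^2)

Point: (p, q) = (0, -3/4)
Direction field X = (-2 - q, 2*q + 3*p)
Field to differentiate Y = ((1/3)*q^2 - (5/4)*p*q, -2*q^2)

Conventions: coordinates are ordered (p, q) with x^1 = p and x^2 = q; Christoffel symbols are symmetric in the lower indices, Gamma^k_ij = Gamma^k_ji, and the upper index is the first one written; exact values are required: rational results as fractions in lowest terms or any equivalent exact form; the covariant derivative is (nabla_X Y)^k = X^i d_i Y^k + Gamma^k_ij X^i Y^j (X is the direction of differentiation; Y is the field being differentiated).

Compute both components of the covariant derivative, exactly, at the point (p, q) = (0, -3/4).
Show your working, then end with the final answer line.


E = 1, F = 0, G = 1 at the point
E_p = 0, E_q = 0, F_p = 0, F_q = 0, G_p = 0, G_q = 0
EG - F^2 = 1;  g^inv = (1) * [[1, 0], [0, 1]]
first-kind symbols [ij,l] = (1/2)(d_i g_jl + d_j g_il - d_l g_ij): [pp,p] = E_p/2 = 0, [pp,q] = F_p - E_q/2 = 0, [pq,p] = E_q/2 = 0, [pq,q] = G_p/2 = 0, [qq,p] = F_q - G_p/2 = 0, [qq,q] = G_q/2 = 0
Gamma^p_ij = (G*[ij,p] - F*[ij,q])/(EG - F^2), Gamma^q_ij = (E*[ij,q] - F*[ij,p])/(EG - F^2)
Gamma_ppp = 0, Gamma_ppq = 0, Gamma_pqq = 0, Gamma_qpp = 0, Gamma_qpq = 0, Gamma_qqq = 0
X = (-5/4, -3/2), Y = (3/16, -9/8) at the point

Answer: (nabla_X Y)^p = -27/64, (nabla_X Y)^q = -9/2


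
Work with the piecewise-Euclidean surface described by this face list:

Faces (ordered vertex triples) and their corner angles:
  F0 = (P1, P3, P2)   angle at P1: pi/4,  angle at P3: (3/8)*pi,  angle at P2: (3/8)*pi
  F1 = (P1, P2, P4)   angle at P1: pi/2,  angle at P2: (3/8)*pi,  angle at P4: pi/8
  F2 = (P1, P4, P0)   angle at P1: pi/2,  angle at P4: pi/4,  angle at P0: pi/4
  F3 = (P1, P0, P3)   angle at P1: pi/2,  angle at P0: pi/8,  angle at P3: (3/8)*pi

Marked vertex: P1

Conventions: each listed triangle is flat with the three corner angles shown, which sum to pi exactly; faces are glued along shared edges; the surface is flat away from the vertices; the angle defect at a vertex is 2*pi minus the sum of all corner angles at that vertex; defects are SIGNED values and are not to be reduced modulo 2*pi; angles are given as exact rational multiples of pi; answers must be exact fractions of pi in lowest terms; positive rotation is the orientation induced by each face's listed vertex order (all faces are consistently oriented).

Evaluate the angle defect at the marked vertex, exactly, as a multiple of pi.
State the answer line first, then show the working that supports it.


Answer: defect(P1) = pi/4

Sum of corner angles at P1: (7/4)*pi
defect = 2*pi - (7/4)*pi


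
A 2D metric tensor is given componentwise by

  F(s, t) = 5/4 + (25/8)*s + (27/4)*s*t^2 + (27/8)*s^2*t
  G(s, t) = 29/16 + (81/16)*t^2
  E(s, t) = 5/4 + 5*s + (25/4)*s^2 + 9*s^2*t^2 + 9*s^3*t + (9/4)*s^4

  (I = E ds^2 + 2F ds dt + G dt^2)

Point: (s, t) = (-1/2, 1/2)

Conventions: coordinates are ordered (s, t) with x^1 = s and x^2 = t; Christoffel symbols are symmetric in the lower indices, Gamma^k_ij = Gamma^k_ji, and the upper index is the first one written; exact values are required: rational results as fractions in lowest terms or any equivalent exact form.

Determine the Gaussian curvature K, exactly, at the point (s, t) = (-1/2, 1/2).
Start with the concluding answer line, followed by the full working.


Answer: K = 384/5329

E = 29/64, F = -47/64, G = 197/64, EG - F^2 = 219/256 at the point
E_s = -5/4, E_t = 9/8, F_s = 25/8, F_t = -81/32, G_s = 0, G_t = 81/16
E_tt = 9/2, F_st = 27/8, G_ss = 0
Apply the Brioschi formula K = (det M1 - det M2)/(EG - F^2)^2 over the derivative matrices of E, F, G.
M1 = [[-E_tt/2 + F_st - G_ss/2, E_s/2, F_s - E_t/2], [F_t - G_s/2, E, F], [G_t/2, F, G]] = [[9/8, -5/8, 41/16], [-81/32, 29/64, -47/64], [81/32, -47/64, 197/64]]; det M1 = -15093/16384
M2 = [[0, E_t/2, G_s/2], [E_t/2, E, F], [G_s/2, F, G]] = [[0, 9/16, 0], [9/16, 29/64, -47/64], [0, -47/64, 197/64]]; det M2 = -15957/16384
det M1 - det M2 = 27/512; K = 27/512 / (219/256)^2 = 384/5329


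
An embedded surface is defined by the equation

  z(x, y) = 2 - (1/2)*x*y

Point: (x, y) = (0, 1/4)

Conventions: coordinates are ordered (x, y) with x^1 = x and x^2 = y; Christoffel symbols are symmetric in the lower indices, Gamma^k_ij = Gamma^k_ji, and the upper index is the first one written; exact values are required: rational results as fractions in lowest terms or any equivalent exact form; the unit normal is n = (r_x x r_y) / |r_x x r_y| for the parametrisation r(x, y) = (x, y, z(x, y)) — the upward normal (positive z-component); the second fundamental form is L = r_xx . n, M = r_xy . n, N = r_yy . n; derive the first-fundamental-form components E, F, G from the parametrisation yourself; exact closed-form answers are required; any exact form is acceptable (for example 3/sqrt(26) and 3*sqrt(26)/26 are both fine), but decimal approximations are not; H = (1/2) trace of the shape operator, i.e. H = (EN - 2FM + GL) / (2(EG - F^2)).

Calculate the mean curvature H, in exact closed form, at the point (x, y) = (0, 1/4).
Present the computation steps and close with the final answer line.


z_x = -1/8, z_y = 0, z_xx = 0, z_xy = -1/2, z_yy = 0
E = 65/64, F = 0, G = 1; answer radicand W^2 = 65/64
unnormalised second-form numerators: l = 0, m = -1/2, n = 0; L = l/sqrt(65/64), and similarly M = m/sqrt(W^2), N = n/sqrt(W^2)
H = (E*n - 2*F*m + G*l) / (2*(EG - F^2)*sqrt(W^2)); E*n - 2*F*m + G*l = 0, EG - F^2 = 65/64, so H = (0)/sqrt(65/64)

Answer: H = 0


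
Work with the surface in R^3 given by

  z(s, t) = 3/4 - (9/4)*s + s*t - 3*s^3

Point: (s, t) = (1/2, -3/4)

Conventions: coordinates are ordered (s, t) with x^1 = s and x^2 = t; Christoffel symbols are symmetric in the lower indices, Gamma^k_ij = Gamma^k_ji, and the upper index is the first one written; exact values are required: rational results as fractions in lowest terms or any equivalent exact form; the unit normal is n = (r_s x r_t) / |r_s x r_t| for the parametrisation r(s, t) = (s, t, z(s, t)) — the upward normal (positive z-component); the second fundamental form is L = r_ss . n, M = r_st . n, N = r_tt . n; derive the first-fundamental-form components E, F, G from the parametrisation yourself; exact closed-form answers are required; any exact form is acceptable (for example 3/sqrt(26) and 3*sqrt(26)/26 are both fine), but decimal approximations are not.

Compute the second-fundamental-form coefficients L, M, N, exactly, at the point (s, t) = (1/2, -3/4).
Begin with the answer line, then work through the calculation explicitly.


Answer: L = -36*sqrt(461)/461, M = 4*sqrt(461)/461, N = 0

z_s = -21/4, z_t = 1/2, z_ss = -9, z_st = 1, z_tt = 0
E = 457/16, F = -21/8, G = 5/4; answer radicand W^2 = 461/16
unnormalised second-form numerators: l = -9, m = 1, n = 0; L = l/sqrt(461/16), and similarly M = m/sqrt(W^2), N = n/sqrt(W^2)
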